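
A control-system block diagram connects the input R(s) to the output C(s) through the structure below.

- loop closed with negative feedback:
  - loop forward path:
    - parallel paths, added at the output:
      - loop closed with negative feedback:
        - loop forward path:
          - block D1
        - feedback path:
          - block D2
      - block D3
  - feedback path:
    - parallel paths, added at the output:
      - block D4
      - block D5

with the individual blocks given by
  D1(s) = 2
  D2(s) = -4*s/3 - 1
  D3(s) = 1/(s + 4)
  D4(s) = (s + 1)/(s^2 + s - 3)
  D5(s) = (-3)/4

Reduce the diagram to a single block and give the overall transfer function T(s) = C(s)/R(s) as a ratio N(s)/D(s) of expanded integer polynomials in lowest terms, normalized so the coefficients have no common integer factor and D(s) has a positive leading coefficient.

1. close the feedback loop around D1, D2 = (-6)/(8*s + 3)
2. parallel reduction of [D1/(1+D1*D2)], D3 = (2*s - 21)/(8*s^2 + 35*s + 12)
3. add D4, D5 (parallel) = (-3*s^2 + s + 13)/(4*s^2 + 4*s - 12)
4. feedback reduction of ([D1/(1+D1*D2)]+D3), (D4+D5); the result is T(s) itself (integer coefficients, no common factor, positive leading denominator coefficient)

Hence the answer: (8*s^3 - 76*s^2 - 108*s + 252)/(32*s^4 + 166*s^3 + 157*s^2 - 367*s - 417)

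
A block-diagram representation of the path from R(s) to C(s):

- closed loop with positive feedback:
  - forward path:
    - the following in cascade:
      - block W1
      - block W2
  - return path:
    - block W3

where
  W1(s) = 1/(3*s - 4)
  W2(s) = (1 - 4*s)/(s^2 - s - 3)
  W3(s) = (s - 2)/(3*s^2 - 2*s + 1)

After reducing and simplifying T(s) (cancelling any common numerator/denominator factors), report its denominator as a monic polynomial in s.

Reducing step by step:

[1] combine W1, W2 in series; result (1 - 4*s)/(3*s^3 - 7*s^2 - 5*s + 12)
[2] collapse the loop ((W1*W2) forward, W3 return); result (-12*s^3 + 11*s^2 - 6*s + 1)/(9*s^5 - 27*s^4 + 2*s^3 + 43*s^2 - 38*s + 14)
T(s) is the step-2 result (common factors already cancelled). Leading coefficient of the denominator: 9. Divide through by 9 for the monic polynomial.

Answer: s^5 - 3*s^4 + 2*s^3/9 + 43*s^2/9 - 38*s/9 + 14/9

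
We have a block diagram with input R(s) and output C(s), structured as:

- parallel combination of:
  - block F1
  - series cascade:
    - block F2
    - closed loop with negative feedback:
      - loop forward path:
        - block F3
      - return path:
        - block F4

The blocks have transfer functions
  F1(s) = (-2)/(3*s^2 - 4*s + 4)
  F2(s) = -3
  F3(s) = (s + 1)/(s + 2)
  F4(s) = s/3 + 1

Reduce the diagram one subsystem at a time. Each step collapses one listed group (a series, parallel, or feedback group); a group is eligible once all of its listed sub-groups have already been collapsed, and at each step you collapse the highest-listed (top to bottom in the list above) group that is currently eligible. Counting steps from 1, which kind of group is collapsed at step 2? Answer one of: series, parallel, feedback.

Step 1 - reduce the feedback loop with forward F3 and return F4
Step 2 - cascade F2, [F3/(1+F3*F4)]
Step 3 - sum the parallel branches F1, (F2*[F3/(1+F3*F4)])
So the answer for step 2 is series.

Therefore the answer is series.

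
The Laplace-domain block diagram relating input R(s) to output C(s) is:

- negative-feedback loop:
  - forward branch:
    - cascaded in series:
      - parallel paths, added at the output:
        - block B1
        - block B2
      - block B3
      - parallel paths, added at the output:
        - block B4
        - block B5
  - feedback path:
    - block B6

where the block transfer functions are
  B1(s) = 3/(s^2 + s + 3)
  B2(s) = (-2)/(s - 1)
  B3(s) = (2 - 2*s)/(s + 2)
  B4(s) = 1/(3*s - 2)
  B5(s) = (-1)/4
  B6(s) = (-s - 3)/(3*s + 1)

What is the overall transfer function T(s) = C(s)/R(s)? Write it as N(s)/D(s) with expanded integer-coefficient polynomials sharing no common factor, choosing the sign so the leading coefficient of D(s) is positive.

(1) sum the parallel branches B1, B2 -> (-2*s^2 + s - 9)/(s^3 + 2*s - 3)
(2) parallel reduction of B4, B5 -> (6 - 3*s)/(12*s - 8)
(3) reduce the series chain (B1+B2), B3, (B4+B5) -> (-6*s^3 + 15*s^2 - 33*s + 54)/(6*s^4 + 14*s^3 + 18*s^2 + 16*s - 24)
(4) apply the feedback formula to ((B1+B2)*B3*(B4+B5)), B6 - this is the overall T(s), already in the required normalized form

Final answer: (-18*s^4 + 39*s^3 - 84*s^2 + 129*s + 54)/(18*s^5 + 54*s^4 + 71*s^3 + 54*s^2 - 11*s - 186)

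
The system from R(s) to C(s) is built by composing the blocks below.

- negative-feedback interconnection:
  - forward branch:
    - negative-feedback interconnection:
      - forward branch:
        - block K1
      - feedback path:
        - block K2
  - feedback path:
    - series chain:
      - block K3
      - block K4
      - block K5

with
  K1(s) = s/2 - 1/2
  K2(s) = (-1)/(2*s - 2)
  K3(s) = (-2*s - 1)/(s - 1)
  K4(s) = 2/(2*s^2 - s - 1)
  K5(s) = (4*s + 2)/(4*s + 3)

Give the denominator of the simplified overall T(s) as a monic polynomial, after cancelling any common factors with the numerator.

The answer is s^2 - 19*s/12 - 17/12.

Reasoning:
Step 1: apply the feedback formula to K1, K2 = 2*s/3 - 2/3
Step 2: cascade K3, K4, K5 = (-8*s - 4)/(4*s^3 - 5*s^2 - 2*s + 3)
Step 3: collapse the loop ([K1/(1+K1*K2)] forward, (K3*K4*K5) return) = (8*s^3 - 10*s^2 - 4*s + 6)/(12*s^2 - 19*s - 17)
No further cancellation is possible in the step-3 result, so that is T(s). Its denominator becomes monic after dividing by the leading coefficient 12.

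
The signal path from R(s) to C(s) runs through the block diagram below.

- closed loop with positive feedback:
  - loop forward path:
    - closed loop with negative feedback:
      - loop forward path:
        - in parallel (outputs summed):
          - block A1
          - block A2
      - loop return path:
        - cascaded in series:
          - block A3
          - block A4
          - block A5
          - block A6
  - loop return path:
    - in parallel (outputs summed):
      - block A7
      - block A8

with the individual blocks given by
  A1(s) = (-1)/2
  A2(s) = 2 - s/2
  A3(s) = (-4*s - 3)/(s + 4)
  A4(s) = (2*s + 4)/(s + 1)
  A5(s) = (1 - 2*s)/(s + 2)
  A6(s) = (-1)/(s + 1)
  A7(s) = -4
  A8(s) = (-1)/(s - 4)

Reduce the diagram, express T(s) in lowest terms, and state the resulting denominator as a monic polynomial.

Answer: s^5 - 21*s^4/4 + 23*s^3/4 - 85*s^2/4 + 271*s/4 + 71

Working:
1. add A1, A2 (parallel) gives 3/2 - s/2
2. multiply A3, A4, A5, A6 (series) gives (-16*s^2 - 4*s + 6)/(s^3 + 6*s^2 + 9*s + 4)
3. feedback reduction of (A1+A2), (A3*A4*A5*A6) gives (-s^4 - 3*s^3 + 9*s^2 + 23*s + 12)/(18*s^3 - 32*s^2 + 26)
4. combine A7, A8 in parallel gives (15 - 4*s)/(s - 4)
5. apply the feedback formula to [(A1+A2)/(1+(A1+A2)*(A3*A4*A5*A6))], (A7+A8) gives (s^5 - s^4 - 21*s^3 + 13*s^2 + 80*s + 48)/(4*s^5 - 21*s^4 + 23*s^3 - 85*s^2 + 271*s + 284)
Step 5 gives the fully reduced T(s), with no common factor left to cancel. The denominator's leading coefficient is 4, so divide each of its coefficients by 4 to get the monic form.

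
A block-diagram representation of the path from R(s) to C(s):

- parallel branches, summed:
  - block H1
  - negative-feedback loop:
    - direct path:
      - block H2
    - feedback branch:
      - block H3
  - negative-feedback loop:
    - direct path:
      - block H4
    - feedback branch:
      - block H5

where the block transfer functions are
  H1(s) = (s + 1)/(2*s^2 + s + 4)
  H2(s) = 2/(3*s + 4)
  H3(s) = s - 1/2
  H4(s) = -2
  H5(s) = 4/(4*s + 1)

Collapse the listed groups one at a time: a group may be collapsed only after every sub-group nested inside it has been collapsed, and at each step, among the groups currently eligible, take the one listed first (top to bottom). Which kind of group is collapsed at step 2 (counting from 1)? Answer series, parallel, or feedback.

[1] reduce the feedback loop with forward H2 and return H3
[2] collapse the loop (H4 forward, H5 return)
[3] reduce the parallel group H1, [H2/(1+H2*H3)], [H4/(1+H4*H5)]
Step 2 collapses a feedback group.

Therefore the answer is feedback.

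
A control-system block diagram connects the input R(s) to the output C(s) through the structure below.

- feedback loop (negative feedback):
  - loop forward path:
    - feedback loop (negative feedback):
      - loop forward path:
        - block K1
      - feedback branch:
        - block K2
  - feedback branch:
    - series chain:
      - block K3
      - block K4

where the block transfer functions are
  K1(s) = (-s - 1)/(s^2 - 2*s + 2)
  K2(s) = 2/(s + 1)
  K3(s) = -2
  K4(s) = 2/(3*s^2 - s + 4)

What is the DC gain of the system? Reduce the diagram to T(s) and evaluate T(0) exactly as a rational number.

Reducing step by step:

Step 1. reduce the feedback loop with forward K1 and return K2, giving (-s - 1)/(s^2 - 2*s)
Step 2. multiply K3, K4 (series), giving (-4)/(3*s^2 - s + 4)
Step 3. collapse the loop ([K1/(1+K1*K2)] forward, (K3*K4) return), giving (-3*s^3 - 2*s^2 - 3*s - 4)/(3*s^4 - 7*s^3 + 6*s^2 - 4*s + 4)
Evaluating the step-3 result (the overall T(s)) at s = 0 gives T(0) = -4/4 = -1.

Answer: -1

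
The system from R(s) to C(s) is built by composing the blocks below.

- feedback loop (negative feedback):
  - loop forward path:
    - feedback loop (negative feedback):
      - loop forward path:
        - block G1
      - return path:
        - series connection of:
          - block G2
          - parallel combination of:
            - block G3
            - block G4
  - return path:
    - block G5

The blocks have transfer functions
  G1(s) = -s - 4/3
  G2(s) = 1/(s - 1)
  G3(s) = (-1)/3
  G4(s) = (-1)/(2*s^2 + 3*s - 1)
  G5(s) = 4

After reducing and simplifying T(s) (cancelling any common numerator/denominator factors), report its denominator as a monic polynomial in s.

Reducing step by step:

(1) add G3, G4 (parallel) = (-2*s^2 - 3*s - 2)/(6*s^2 + 9*s - 3)
(2) cascade G2, (G3+G4) = (-2*s^2 - 3*s - 2)/(6*s^3 + 3*s^2 - 12*s + 3)
(3) feedback reduction of G1, (G2*(G3+G4)) = (-18*s^4 - 33*s^3 + 24*s^2 + 39*s - 12)/(24*s^3 + 26*s^2 - 18*s + 17)
(4) feedback reduction of [G1/(1+G1*(G2*(G3+G4)))], G5 = (18*s^4 + 33*s^3 - 24*s^2 - 39*s + 12)/(72*s^4 + 108*s^3 - 122*s^2 - 138*s + 31)
The result of step 4 is T(s) in lowest terms. Its denominator has leading coefficient 72; dividing the denominator through by 72 makes it monic.

Answer: s^4 + 3*s^3/2 - 61*s^2/36 - 23*s/12 + 31/72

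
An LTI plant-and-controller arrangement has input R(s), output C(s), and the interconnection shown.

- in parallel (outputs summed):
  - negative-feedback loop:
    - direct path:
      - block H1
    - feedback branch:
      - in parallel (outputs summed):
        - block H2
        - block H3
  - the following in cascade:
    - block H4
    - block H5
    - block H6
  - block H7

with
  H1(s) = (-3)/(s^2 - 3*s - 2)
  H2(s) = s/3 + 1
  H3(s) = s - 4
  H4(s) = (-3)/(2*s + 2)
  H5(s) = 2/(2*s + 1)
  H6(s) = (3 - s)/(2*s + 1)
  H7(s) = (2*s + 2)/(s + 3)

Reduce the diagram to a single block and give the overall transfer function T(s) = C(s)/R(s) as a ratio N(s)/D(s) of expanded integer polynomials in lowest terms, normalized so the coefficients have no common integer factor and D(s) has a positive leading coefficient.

(1) parallel reduction of H2, H3 -> 4*s/3 - 3
(2) close the feedback loop around H1, (H2+H3) -> (-3)/(s^2 - 7*s + 7)
(3) reduce the series chain H4, H5, H6 -> (3*s - 9)/(4*s^3 + 8*s^2 + 5*s + 1)
(4) add [H1/(1+H1*(H2+H3))], (H4*H5*H6), H7 (parallel) - this is the overall T(s), already in the required normalized form

Answer: (8*s^6 - 32*s^5 - 95*s^4 - 83*s^3 + 7*s^2 + 211*s - 184)/(4*s^6 - 8*s^5 - 83*s^4 - 47*s^3 + 94*s^2 + 91*s + 21)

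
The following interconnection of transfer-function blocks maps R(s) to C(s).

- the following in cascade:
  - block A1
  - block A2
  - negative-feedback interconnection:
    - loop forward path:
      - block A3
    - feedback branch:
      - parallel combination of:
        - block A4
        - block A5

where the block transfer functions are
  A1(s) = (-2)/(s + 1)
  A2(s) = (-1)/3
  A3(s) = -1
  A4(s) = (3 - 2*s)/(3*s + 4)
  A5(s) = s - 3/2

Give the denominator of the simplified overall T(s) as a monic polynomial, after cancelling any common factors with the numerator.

Step 1: add A4, A5 (parallel) -> (6*s^2 - 5*s - 6)/(6*s + 8)
Step 2: feedback reduction of A3, (A4+A5) -> (6*s + 8)/(6*s^2 - 11*s - 14)
Step 3: cascade A1, A2, [A3/(1+A3*(A4+A5))] -> (12*s + 16)/(18*s^3 - 15*s^2 - 75*s - 42)
The result of step 3 is T(s) in lowest terms. Its denominator has leading coefficient 18; dividing the denominator through by 18 makes it monic.

Hence the answer: s^3 - 5*s^2/6 - 25*s/6 - 7/3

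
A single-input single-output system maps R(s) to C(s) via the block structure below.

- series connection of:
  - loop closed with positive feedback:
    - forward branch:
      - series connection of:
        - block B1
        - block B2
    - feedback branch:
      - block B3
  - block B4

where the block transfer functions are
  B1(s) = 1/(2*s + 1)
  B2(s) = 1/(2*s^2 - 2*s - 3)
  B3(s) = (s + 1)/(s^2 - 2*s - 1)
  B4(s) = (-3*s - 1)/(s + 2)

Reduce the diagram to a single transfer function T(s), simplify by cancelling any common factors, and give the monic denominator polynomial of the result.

Reducing step by step:

Step 1: cascade B1, B2 -> 1/(4*s^3 - 2*s^2 - 8*s - 3)
Step 2: reduce the feedback loop with forward (B1*B2) and return B3 -> (s^2 - 2*s - 1)/(4*s^5 - 10*s^4 - 8*s^3 + 15*s^2 + 13*s + 2)
Step 3: cascade [(B1*B2)/(1-(B1*B2)*B3)], B4 -> (-3*s^3 + 5*s^2 + 5*s + 1)/(4*s^6 - 2*s^5 - 28*s^4 - s^3 + 43*s^2 + 28*s + 4)
That last expression is T(s), already simplified. Scaling its denominator by 1/4 (the reciprocal of the leading coefficient) yields the monic denominator.

Answer: s^6 - s^5/2 - 7*s^4 - s^3/4 + 43*s^2/4 + 7*s + 1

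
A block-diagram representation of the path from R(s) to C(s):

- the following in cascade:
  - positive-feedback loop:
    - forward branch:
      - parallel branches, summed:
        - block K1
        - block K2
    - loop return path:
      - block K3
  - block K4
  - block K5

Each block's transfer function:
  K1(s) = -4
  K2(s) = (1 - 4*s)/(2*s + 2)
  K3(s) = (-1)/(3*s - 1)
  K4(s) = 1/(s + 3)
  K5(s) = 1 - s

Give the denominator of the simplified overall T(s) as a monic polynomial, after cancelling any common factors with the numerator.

Reducing step by step:

(1) reduce the parallel group K1, K2 gives (-12*s - 7)/(2*s + 2)
(2) reduce the feedback loop with forward (K1+K2) and return K3 gives (-36*s^2 - 9*s + 7)/(6*s^2 - 8*s - 9)
(3) multiply [(K1+K2)/(1-(K1+K2)*K3)], K4, K5 (series) gives (36*s^3 - 27*s^2 - 16*s + 7)/(6*s^3 + 10*s^2 - 33*s - 27)
No further cancellation is possible in the step-3 result, so that is T(s). Its denominator becomes monic after dividing by the leading coefficient 6.

Answer: s^3 + 5*s^2/3 - 11*s/2 - 9/2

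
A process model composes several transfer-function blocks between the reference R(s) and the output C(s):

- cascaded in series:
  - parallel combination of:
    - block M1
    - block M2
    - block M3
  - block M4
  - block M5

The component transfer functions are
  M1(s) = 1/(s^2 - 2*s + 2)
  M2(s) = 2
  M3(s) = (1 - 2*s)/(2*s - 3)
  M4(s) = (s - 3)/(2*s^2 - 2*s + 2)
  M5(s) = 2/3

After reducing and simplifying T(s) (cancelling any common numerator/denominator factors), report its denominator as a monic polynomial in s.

Answer: s^5 - 9*s^4/2 + 19*s^3/2 - 23*s^2/2 + 8*s - 3

Working:
Step 1: combine M1, M2, M3 in parallel gives (2*s^3 - 9*s^2 + 16*s - 13)/(2*s^3 - 7*s^2 + 10*s - 6)
Step 2: reduce the series chain (M1+M2+M3), M4, M5 gives (2*s^4 - 15*s^3 + 43*s^2 - 61*s + 39)/(6*s^5 - 27*s^4 + 57*s^3 - 69*s^2 + 48*s - 18)
That last expression is T(s), already simplified. Scaling its denominator by 1/6 (the reciprocal of the leading coefficient) yields the monic denominator.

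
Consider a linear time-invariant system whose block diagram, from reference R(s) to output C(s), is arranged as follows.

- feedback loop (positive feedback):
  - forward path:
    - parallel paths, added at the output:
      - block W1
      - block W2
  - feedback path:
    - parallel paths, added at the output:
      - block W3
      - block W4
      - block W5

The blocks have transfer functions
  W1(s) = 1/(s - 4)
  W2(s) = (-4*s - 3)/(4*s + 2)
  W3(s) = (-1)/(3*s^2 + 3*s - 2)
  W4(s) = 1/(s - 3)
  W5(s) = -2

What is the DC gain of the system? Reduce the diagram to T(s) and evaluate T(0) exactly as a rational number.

Reducing step by step:

(1) parallel reduction of W1, W2, giving (-4*s^2 + 17*s + 14)/(4*s^2 - 14*s - 8)
(2) parallel reduction of W3, W4, W5, giving (-6*s^3 + 15*s^2 + 24*s - 11)/(3*s^3 - 6*s^2 - 11*s + 6)
(3) collapse the loop ((W1+W2) forward, (W3+W4+W5) return), giving (12*s^5 - 75*s^4 + 16*s^3 + 295*s^2 + 52*s - 84)/(12*s^5 - 96*s^4 + 59*s^3 + 436*s^2 + 145*s - 106)
That last expression is T(s); at s = 0 only the constant terms survive, so T(0) = -84/(-106) = 42/53.

Answer: 42/53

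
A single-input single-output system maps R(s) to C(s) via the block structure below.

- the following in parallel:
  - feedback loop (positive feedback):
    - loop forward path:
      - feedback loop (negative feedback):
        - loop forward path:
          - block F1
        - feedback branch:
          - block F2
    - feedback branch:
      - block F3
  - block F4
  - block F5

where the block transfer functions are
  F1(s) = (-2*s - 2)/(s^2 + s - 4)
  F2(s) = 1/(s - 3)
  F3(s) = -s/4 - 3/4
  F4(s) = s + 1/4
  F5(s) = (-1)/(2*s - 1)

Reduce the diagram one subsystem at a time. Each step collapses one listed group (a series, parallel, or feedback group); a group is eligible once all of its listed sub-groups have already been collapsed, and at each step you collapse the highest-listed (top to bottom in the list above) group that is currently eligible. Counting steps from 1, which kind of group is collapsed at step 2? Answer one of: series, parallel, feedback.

(1) close the feedback loop around F1, F2
(2) close the feedback loop around [F1/(1+F1*F2)], F3
(3) parallel reduction of [[F1/(1+F1*F2)]/(1-[F1/(1+F1*F2)]*F3)], F4, F5
The group at step 2 is a feedback group.

Hence the answer: feedback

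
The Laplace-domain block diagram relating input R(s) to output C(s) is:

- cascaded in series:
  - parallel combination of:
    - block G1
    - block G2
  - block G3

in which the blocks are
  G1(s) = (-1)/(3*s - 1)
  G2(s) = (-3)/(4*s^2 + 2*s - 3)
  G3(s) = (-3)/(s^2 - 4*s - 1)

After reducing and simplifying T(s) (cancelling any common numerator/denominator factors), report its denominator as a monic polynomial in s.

First reduce the diagram to T(s).

Step 1 - parallel reduction of G1, G2 = (-4*s^2 - 11*s + 6)/(12*s^3 + 2*s^2 - 11*s + 3)
Step 2 - combine (G1+G2), G3 in series = (12*s^2 + 33*s - 18)/(12*s^5 - 46*s^4 - 31*s^3 + 45*s^2 - s - 3)
The result of step 2 is T(s) in lowest terms. Its denominator has leading coefficient 12; dividing the denominator through by 12 makes it monic.

Answer: s^5 - 23*s^4/6 - 31*s^3/12 + 15*s^2/4 - s/12 - 1/4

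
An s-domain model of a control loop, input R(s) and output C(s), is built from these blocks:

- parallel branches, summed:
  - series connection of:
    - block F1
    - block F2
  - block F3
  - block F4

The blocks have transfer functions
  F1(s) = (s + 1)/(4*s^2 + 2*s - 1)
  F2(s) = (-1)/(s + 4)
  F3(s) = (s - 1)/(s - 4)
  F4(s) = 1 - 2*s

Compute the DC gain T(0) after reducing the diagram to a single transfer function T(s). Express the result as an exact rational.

The answer is 3/2.

Reasoning:
[1] cascade F1, F2 gives (-s - 1)/(4*s^3 + 18*s^2 + 7*s - 4)
[2] sum the parallel branches (F1*F2), F3, F4 gives (-8*s^5 + 4*s^4 + 146*s^3 - 13*s^2 - 72*s + 24)/(4*s^4 + 2*s^3 - 65*s^2 - 32*s + 16)
That last expression is T(s); at s = 0 only the constant terms survive, so T(0) = 24/16 = 3/2.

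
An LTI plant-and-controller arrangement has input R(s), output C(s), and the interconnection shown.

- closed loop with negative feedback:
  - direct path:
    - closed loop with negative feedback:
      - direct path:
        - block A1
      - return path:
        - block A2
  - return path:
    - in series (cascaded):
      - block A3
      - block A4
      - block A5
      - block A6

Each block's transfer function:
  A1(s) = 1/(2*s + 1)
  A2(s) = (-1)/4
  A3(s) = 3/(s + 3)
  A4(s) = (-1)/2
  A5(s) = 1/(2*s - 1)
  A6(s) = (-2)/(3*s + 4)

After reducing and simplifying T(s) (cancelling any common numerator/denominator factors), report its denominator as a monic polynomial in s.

Reducing step by step:

(1) apply the feedback formula to A1, A2; result 4/(8*s + 3)
(2) multiply A3, A4, A5, A6 (series); result 3/(6*s^3 + 23*s^2 + 11*s - 12)
(3) feedback reduction of [A1/(1+A1*A2)], (A3*A4*A5*A6); result (24*s^3 + 92*s^2 + 44*s - 48)/(48*s^4 + 202*s^3 + 157*s^2 - 63*s - 24)
Step 3 gives the fully reduced T(s), with no common factor left to cancel. The denominator's leading coefficient is 48, so divide each of its coefficients by 48 to get the monic form.

Answer: s^4 + 101*s^3/24 + 157*s^2/48 - 21*s/16 - 1/2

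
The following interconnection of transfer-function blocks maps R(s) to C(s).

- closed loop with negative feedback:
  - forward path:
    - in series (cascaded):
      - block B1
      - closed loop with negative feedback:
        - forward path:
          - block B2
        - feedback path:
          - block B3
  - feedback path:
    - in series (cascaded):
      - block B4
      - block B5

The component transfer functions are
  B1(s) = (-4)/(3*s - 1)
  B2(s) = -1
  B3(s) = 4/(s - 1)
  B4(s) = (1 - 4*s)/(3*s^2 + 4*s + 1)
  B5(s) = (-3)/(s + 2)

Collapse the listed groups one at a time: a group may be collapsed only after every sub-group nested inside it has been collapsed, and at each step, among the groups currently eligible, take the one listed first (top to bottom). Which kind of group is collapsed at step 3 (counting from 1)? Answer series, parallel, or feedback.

(1) close the feedback loop around B2, B3
(2) combine B1, [B2/(1+B2*B3)] in series
(3) cascade B4, B5
(4) reduce the feedback loop with forward (B1*[B2/(1+B2*B3)]) and return (B4*B5)
At step 3 the group reduced is series.

Hence the answer: series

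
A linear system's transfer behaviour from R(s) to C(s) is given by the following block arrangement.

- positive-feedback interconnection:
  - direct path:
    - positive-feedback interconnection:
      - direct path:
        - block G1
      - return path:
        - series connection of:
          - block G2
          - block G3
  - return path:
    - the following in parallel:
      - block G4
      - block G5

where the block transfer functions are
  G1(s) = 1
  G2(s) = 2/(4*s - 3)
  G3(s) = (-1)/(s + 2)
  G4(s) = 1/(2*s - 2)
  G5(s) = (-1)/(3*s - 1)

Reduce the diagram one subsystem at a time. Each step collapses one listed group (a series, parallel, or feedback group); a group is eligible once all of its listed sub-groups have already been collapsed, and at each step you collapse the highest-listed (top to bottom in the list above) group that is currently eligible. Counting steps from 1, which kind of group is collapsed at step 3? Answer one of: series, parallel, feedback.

The answer is parallel.

Reasoning:
Step 1 - cascade G2, G3
Step 2 - reduce the feedback loop with forward G1 and return (G2*G3)
Step 3 - parallel reduction of G4, G5
Step 4 - reduce the feedback loop with forward [G1/(1-G1*(G2*G3))] and return (G4+G5)
At step 3 the group reduced is parallel.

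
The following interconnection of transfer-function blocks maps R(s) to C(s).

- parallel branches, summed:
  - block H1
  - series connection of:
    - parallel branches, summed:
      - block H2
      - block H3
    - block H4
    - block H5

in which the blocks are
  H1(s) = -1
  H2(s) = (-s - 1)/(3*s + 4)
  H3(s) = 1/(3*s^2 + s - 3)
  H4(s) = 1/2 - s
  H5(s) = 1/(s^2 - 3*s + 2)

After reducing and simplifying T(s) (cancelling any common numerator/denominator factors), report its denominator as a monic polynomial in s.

[1] add H2, H3 (parallel) = (-3*s^3 - 4*s^2 + 5*s + 7)/(9*s^3 + 15*s^2 - 5*s - 12)
[2] series reduction of (H2+H3), H4, H5 = (6*s^4 + 5*s^3 - 14*s^2 - 9*s + 7)/(18*s^5 - 24*s^4 - 64*s^3 + 66*s^2 + 52*s - 48)
[3] parallel reduction of H1, ((H2+H3)*H4*H5) = (-18*s^5 + 30*s^4 + 69*s^3 - 80*s^2 - 61*s + 55)/(18*s^5 - 24*s^4 - 64*s^3 + 66*s^2 + 52*s - 48)
T(s) is the step-3 result (common factors already cancelled). Leading coefficient of the denominator: 18. Divide through by 18 for the monic polynomial.

Answer: s^5 - 4*s^4/3 - 32*s^3/9 + 11*s^2/3 + 26*s/9 - 8/3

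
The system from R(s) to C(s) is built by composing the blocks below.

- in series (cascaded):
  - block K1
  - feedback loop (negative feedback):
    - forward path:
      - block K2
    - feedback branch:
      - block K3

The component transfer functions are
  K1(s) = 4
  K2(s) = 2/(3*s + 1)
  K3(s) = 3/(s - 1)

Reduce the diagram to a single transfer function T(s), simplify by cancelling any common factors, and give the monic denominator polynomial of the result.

1. close the feedback loop around K2, K3 = (2*s - 2)/(3*s^2 - 2*s + 5)
2. reduce the series chain K1, [K2/(1+K2*K3)] = (8*s - 8)/(3*s^2 - 2*s + 5)
T(s) is the step-2 result (common factors already cancelled). Leading coefficient of the denominator: 3. Divide through by 3 for the monic polynomial.

Final answer: s^2 - 2*s/3 + 5/3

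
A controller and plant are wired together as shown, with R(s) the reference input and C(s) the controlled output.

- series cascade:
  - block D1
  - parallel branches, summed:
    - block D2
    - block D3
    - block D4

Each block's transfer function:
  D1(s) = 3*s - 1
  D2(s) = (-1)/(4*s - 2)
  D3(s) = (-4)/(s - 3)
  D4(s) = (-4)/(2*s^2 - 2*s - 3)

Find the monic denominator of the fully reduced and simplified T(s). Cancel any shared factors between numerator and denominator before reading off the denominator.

Step 1. reduce the parallel group D2, D3, D4, giving (-34*s^3 + 40*s^2 + 85*s - 57)/(8*s^4 - 36*s^3 + 28*s^2 + 30*s - 18)
Step 2. series reduction of D1, (D2+D3+D4), giving (-102*s^4 + 154*s^3 + 215*s^2 - 256*s + 57)/(8*s^4 - 36*s^3 + 28*s^2 + 30*s - 18)
The result of step 2 is T(s) in lowest terms. Its denominator has leading coefficient 8; dividing the denominator through by 8 makes it monic.

Hence the answer: s^4 - 9*s^3/2 + 7*s^2/2 + 15*s/4 - 9/4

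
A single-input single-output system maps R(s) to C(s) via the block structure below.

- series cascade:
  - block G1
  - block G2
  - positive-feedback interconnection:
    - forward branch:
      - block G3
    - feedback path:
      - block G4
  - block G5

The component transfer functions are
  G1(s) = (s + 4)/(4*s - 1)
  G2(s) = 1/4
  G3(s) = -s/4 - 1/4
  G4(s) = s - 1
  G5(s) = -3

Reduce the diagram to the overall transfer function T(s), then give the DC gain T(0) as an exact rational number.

Reducing step by step:

(1) close the feedback loop around G3, G4 -> (-s - 1)/(s^2 + 3)
(2) cascade G1, G2, [G3/(1-G3*G4)], G5 -> (3*s^2 + 15*s + 12)/(16*s^3 - 4*s^2 + 48*s - 12)
That last expression is T(s); at s = 0 only the constant terms survive, so T(0) = 12/(-12) = -1.

Answer: -1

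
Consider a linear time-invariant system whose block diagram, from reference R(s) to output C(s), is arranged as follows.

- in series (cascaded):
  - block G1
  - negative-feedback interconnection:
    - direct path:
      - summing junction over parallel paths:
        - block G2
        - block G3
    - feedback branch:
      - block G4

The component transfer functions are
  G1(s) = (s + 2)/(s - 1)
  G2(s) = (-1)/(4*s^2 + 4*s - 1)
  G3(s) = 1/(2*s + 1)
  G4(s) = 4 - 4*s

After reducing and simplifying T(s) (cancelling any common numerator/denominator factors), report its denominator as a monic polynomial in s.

Step 1 - parallel reduction of G2, G3: (4*s^2 + 2*s - 2)/(8*s^3 + 12*s^2 + 2*s - 1)
Step 2 - feedback reduction of (G2+G3), G4: (-4*s^2 - 2*s + 2)/(8*s^3 - 20*s^2 - 18*s + 9)
Step 3 - multiply G1, [(G2+G3)/(1+(G2+G3)*G4)] (series): (-4*s^3 - 10*s^2 - 2*s + 4)/(8*s^4 - 28*s^3 + 2*s^2 + 27*s - 9)
T(s) is the step-3 result (common factors already cancelled). Leading coefficient of the denominator: 8. Divide through by 8 for the monic polynomial.

Answer: s^4 - 7*s^3/2 + s^2/4 + 27*s/8 - 9/8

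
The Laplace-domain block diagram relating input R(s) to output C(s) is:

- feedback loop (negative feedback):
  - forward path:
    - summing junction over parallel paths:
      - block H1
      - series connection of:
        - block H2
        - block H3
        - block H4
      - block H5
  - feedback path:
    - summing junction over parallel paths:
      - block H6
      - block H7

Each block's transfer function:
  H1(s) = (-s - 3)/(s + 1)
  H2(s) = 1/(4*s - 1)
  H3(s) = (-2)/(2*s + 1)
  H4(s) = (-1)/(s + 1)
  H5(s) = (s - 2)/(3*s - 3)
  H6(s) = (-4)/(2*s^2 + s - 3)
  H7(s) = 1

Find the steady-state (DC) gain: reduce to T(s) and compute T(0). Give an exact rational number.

Answer: 39/82

Working:
Step 1 - cascade H2, H3, H4 gives 2/(8*s^3 + 10*s^2 + s - 1)
Step 2 - combine H1, (H2*H3*H4), H5 in parallel gives (-16*s^4 - 60*s^3 + 44*s^2 + 27*s - 13)/(24*s^4 + 6*s^3 - 27*s^2 - 6*s + 3)
Step 3 - parallel reduction of H6, H7 gives (2*s^2 + s - 7)/(2*s^2 + s - 3)
Step 4 - close the feedback loop around (H1+(H2*H3*H4)+H5), (H6+H7) gives (-32*s^6 - 136*s^5 + 76*s^4 + 278*s^3 - 131*s^2 - 94*s + 39)/(16*s^6 - 100*s^5 + 20*s^4 + 461*s^3 - 226*s^2 - 181*s + 82)
That last expression is T(s); at s = 0 only the constant terms survive, so T(0) = 39/82.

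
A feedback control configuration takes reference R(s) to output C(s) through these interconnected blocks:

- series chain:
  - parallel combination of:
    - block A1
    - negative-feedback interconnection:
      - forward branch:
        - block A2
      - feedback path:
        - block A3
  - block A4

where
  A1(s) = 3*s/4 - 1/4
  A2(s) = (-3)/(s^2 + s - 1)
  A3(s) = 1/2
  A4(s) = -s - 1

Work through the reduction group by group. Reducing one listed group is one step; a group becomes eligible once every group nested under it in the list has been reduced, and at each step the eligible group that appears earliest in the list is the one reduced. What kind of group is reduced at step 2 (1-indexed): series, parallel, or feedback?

Answer: parallel

Working:
1. close the feedback loop around A2, A3
2. add A1, [A2/(1+A2*A3)] (parallel)
3. multiply (A1+[A2/(1+A2*A3)]), A4 (series)
At step 2 the group reduced is parallel.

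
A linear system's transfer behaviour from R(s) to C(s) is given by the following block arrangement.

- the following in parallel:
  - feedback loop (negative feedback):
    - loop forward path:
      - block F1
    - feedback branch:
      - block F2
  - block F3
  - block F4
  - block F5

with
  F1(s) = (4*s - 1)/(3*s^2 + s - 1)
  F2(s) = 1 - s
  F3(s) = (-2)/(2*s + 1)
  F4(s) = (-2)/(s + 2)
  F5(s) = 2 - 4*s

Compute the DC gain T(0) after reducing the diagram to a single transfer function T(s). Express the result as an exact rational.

(1) collapse the loop (F1 forward, F2 return) = (1 - 4*s)/(s^2 - 6*s + 2)
(2) parallel reduction of [F1/(1+F1*F2)], F3, F4, F5 = (-8*s^5 + 32*s^4 + 68*s^3 - 28*s^2 + s - 2)/(2*s^4 - 7*s^3 - 24*s^2 - 2*s + 4)
Step 2 gives the overall T(s). Then T(0) = -2/4 = -1/2.

Final answer: -1/2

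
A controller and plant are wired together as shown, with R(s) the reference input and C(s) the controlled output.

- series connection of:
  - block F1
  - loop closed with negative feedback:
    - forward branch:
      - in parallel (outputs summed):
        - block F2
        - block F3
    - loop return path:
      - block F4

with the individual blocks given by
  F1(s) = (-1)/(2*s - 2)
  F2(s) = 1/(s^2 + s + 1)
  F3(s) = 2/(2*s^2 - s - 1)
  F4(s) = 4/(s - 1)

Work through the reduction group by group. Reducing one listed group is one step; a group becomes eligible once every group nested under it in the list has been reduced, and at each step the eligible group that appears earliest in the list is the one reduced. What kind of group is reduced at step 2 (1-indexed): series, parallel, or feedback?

The answer is feedback.

Reasoning:
[1] add F2, F3 (parallel)
[2] reduce the feedback loop with forward (F2+F3) and return F4
[3] reduce the series chain F1, [(F2+F3)/(1+(F2+F3)*F4)]
So the answer for step 2 is feedback.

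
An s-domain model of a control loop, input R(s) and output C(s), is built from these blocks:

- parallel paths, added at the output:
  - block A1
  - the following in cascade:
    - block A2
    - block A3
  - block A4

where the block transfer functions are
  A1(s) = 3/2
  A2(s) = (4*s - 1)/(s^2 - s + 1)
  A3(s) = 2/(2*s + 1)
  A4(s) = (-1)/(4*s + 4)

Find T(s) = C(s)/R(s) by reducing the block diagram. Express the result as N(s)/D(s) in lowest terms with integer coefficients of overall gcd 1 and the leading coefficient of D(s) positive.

[1] combine A2, A3 in series gives (8*s - 2)/(2*s^3 - s^2 + s + 1)
[2] parallel reduction of A1, (A2*A3), A4 - this is the overall T(s), already in the required normalized form

Therefore the answer is (12*s^4 + 4*s^3 + 33*s^2 + 35*s - 3)/(8*s^4 + 4*s^3 + 8*s + 4).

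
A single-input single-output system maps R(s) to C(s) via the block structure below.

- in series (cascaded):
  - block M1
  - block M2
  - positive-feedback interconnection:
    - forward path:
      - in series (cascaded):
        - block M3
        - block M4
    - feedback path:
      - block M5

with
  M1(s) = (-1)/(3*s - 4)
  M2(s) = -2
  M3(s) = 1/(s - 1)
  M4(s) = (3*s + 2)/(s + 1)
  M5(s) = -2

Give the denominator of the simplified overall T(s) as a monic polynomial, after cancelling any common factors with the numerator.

Answer: s^3 + 14*s^2/3 - 5*s - 4

Working:
Step 1: combine M3, M4 in series; result (3*s + 2)/(s^2 - 1)
Step 2: collapse the loop ((M3*M4) forward, M5 return); result (3*s + 2)/(s^2 + 6*s + 3)
Step 3: combine M1, M2, [(M3*M4)/(1-(M3*M4)*M5)] in series; result (6*s + 4)/(3*s^3 + 14*s^2 - 15*s - 12)
Step 3 gives the fully reduced T(s), with no common factor left to cancel. The denominator's leading coefficient is 3, so divide each of its coefficients by 3 to get the monic form.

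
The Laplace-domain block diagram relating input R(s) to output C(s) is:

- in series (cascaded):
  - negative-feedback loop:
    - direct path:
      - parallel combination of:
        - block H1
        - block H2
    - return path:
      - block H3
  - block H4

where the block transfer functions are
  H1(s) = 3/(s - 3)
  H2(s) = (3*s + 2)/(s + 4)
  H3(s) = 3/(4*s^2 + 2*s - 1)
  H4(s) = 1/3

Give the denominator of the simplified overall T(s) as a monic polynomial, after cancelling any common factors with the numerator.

Reducing step by step:

Step 1. sum the parallel branches H1, H2; result (3*s^2 - 4*s + 6)/(s^2 + s - 12)
Step 2. collapse the loop ((H1+H2) forward, H3 return); result (12*s^4 - 10*s^3 + 13*s^2 + 16*s - 6)/(4*s^4 + 6*s^3 - 38*s^2 - 37*s + 30)
Step 3. cascade [(H1+H2)/(1+(H1+H2)*H3)], H4; result (12*s^4 - 10*s^3 + 13*s^2 + 16*s - 6)/(12*s^4 + 18*s^3 - 114*s^2 - 111*s + 90)
Step 3 gives the fully reduced T(s), with no common factor left to cancel. The denominator's leading coefficient is 12, so divide each of its coefficients by 12 to get the monic form.

Answer: s^4 + 3*s^3/2 - 19*s^2/2 - 37*s/4 + 15/2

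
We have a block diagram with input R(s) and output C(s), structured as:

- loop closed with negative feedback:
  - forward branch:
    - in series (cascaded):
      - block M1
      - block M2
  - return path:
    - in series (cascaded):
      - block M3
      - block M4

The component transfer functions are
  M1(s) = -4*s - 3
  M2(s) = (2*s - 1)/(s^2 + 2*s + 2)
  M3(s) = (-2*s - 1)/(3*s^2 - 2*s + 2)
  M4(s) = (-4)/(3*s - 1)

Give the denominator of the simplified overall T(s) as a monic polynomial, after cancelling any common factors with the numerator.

Answer: s^5 + s^4 - 56*s^3/9 - 52*s^2/9 + 28*s/9 + 8/9

Working:
Step 1. combine M1, M2 in series gives (-8*s^2 - 2*s + 3)/(s^2 + 2*s + 2)
Step 2. cascade M3, M4 gives (8*s + 4)/(9*s^3 - 9*s^2 + 8*s - 2)
Step 3. close the feedback loop around (M1*M2), (M3*M4) gives (-72*s^5 + 54*s^4 - 19*s^3 - 27*s^2 + 28*s - 6)/(9*s^5 + 9*s^4 - 56*s^3 - 52*s^2 + 28*s + 8)
No further cancellation is possible in the step-3 result, so that is T(s). Its denominator becomes monic after dividing by the leading coefficient 9.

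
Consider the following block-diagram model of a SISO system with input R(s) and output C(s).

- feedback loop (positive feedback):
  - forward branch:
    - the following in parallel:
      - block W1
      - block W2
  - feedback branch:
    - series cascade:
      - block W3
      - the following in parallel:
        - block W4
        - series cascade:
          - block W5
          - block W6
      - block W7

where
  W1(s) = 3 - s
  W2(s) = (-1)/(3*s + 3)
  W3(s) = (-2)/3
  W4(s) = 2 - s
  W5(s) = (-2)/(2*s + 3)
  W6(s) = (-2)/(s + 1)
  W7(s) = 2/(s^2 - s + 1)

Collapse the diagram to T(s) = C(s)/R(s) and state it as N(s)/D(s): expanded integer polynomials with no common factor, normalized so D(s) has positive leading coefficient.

Step 1: sum the parallel branches W1, W2 = (-3*s^2 + 6*s + 8)/(3*s + 3)
Step 2: multiply W5, W6 (series) = 4/(2*s^2 + 5*s + 3)
Step 3: reduce the parallel group W4, (W5*W6) = (-2*s^3 - s^2 + 7*s + 10)/(2*s^2 + 5*s + 3)
Step 4: series reduction of W3, (W4+(W5*W6)), W7 = (8*s^3 + 4*s^2 - 28*s - 40)/(6*s^4 + 9*s^3 + 6*s + 9)
Step 5: collapse the loop ((W1+W2) forward, (W3*(W4+(W5*W6))*W7) return) - this is the overall T(s), already in the required normalized form

Answer: (-18*s^6 + 9*s^5 + 102*s^4 + 54*s^3 + 9*s^2 + 102*s + 72)/(42*s^5 + 9*s^4 - 145*s^3 + 34*s^2 + 509*s + 347)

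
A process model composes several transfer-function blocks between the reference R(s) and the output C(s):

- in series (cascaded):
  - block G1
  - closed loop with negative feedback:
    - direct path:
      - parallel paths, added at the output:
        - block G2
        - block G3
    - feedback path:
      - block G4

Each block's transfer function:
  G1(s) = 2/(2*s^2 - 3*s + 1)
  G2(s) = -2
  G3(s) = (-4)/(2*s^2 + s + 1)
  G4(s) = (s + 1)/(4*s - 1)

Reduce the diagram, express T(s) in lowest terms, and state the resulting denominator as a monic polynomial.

The answer is s^5 - 5*s^4/2 + 3*s^3/4 - 3*s^2/8 + 2*s - 7/8.

Reasoning:
(1) add G2, G3 (parallel): (-4*s^2 - 2*s - 6)/(2*s^2 + s + 1)
(2) reduce the feedback loop with forward (G2+G3) and return G4: (-16*s^3 - 4*s^2 - 22*s + 6)/(4*s^3 - 4*s^2 - 5*s - 7)
(3) multiply G1, [(G2+G3)/(1+(G2+G3)*G4)] (series): (-32*s^3 - 8*s^2 - 44*s + 12)/(8*s^5 - 20*s^4 + 6*s^3 - 3*s^2 + 16*s - 7)
That last expression is T(s), already simplified. Scaling its denominator by 1/8 (the reciprocal of the leading coefficient) yields the monic denominator.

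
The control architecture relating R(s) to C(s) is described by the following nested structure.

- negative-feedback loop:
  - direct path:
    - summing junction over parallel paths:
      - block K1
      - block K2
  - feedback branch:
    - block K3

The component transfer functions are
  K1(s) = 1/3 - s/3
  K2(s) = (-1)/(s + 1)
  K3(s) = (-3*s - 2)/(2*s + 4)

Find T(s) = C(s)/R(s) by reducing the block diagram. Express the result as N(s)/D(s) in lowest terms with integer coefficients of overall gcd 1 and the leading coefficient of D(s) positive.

(1) add K1, K2 (parallel), giving (-s^2 - 2)/(3*s + 3)
(2) reduce the feedback loop with forward (K1+K2) and return K3: this yields T(s), and no further normalization is needed

Answer: (-2*s^3 - 4*s^2 - 4*s - 8)/(3*s^3 + 8*s^2 + 24*s + 16)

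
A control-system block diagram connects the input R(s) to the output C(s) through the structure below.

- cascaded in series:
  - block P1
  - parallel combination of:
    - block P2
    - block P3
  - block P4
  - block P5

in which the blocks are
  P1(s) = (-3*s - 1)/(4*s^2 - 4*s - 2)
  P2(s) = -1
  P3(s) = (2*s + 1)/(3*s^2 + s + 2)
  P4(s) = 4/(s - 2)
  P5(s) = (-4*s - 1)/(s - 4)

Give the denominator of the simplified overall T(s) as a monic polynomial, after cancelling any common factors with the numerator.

Reducing step by step:

Step 1. add P2, P3 (parallel): (-3*s^2 + s - 1)/(3*s^2 + s + 2)
Step 2. combine P1, (P2+P3), P4, P5 in series: (-72*s^4 - 18*s^3 - 16*s^2 - 12*s - 2)/(6*s^6 - 40*s^5 + 71*s^4 - 31*s^3 + 20*s^2 - 28*s - 16)
Step 2 gives the fully reduced T(s), with no common factor left to cancel. The denominator's leading coefficient is 6, so divide each of its coefficients by 6 to get the monic form.

Answer: s^6 - 20*s^5/3 + 71*s^4/6 - 31*s^3/6 + 10*s^2/3 - 14*s/3 - 8/3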